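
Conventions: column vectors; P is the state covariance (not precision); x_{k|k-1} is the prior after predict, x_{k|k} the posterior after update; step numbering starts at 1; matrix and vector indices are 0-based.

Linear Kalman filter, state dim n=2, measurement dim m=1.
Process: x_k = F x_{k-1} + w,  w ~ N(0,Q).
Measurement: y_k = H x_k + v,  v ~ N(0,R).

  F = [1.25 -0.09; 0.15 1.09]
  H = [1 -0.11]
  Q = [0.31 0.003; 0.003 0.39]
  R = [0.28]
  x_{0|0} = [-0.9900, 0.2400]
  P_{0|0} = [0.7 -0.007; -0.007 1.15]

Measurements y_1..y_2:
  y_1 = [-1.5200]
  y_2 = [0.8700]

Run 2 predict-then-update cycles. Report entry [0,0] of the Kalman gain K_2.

step 1: x^-=[-1.2591, 0.1131]  P^-=[1.4146 0.0120; 0.0120 1.7698]  S=[1.7134]  K=[0.8249; -0.1066]  nu=[-0.2485]  x^+=[-1.4640, 0.1396]  P^+=[0.2489 0.1627; 0.1627 1.7503]
step 2: x^-=[-1.8426, -0.0675]  P^-=[0.6764 0.0974; 0.0974 2.5283]  S=[0.9656]  K=[0.6894; -0.1871]  nu=[2.7052]  x^+=[0.0224, -0.5737]  P^+=[0.2175 0.2220; 0.2220 2.4945]

K[0,0] = 0.6894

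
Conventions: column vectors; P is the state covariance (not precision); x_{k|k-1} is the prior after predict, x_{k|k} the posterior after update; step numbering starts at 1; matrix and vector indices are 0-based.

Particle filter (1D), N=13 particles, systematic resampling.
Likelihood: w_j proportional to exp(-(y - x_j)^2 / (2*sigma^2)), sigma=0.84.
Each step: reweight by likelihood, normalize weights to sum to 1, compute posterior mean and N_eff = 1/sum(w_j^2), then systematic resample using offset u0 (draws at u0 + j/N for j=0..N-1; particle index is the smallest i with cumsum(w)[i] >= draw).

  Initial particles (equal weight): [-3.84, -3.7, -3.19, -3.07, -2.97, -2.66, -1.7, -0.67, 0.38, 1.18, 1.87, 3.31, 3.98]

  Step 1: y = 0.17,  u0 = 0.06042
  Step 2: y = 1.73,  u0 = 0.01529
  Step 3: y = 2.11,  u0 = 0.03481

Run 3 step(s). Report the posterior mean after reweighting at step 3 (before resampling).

post_mean = 1.3320

step 1: w=[0.0000, 0.0000, 0.0001, 0.0003, 0.0004, 0.0015, 0.0368, 0.2660, 0.4250, 0.2128, 0.0566, 0.0004, 0.0000]  mean=0.2726  Neff=3.3193  idx=[7, 7, 7, 7, 8, 8, 8, 8, 8, 9, 9, 9, 10]
step 2: w=[0.0035, 0.0035, 0.0035, 0.0035, 0.0567, 0.0567, 0.0567, 0.0567, 0.0567, 0.1664, 0.1664, 0.1664, 0.2034]  mean=1.0678  Neff=7.1139  idx=[4, 5, 6, 8, 9, 9, 10, 10, 11, 11, 11, 12, 12]
step 3: w=[0.0194, 0.0194, 0.0194, 0.0194, 0.0875, 0.0875, 0.0875, 0.0875, 0.0875, 0.0875, 0.0875, 0.1550, 0.1550]  mean=1.3320  Neff=9.6939  idx=[1, 4, 5, 6, 7, 7, 8, 9, 10, 11, 11, 12, 12]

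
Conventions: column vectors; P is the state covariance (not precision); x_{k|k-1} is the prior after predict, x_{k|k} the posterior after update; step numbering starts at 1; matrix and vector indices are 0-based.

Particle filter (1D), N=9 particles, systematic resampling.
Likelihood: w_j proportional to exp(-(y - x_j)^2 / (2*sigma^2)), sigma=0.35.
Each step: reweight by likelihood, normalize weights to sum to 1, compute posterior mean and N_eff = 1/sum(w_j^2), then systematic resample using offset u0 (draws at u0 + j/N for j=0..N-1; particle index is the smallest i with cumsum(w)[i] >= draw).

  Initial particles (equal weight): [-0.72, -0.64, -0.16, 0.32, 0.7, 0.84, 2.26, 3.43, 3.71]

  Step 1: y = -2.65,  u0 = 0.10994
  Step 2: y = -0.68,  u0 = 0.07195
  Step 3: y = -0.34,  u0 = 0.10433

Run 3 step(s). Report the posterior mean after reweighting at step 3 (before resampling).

post_mean = -0.6990

step 1: w=[0.7835, 0.2164, 0.0000, 0.0000, 0.0000, 0.0000, 0.0000, 0.0000, 0.0000]  mean=-0.7027  Neff=1.5134  idx=[0, 0, 0, 0, 0, 0, 0, 1, 1]
step 2: w=[0.1111, 0.1111, 0.1111, 0.1111, 0.1111, 0.1111, 0.1111, 0.1111, 0.1111]  mean=-0.7022  Neff=9.0000  idx=[0, 1, 2, 3, 4, 5, 6, 7, 8]
step 3: w=[0.1053, 0.1053, 0.1053, 0.1053, 0.1053, 0.1053, 0.1053, 0.1315, 0.1315]  mean=-0.6990  Neff=8.9145  idx=[0, 2, 3, 4, 5, 6, 7, 8, 8]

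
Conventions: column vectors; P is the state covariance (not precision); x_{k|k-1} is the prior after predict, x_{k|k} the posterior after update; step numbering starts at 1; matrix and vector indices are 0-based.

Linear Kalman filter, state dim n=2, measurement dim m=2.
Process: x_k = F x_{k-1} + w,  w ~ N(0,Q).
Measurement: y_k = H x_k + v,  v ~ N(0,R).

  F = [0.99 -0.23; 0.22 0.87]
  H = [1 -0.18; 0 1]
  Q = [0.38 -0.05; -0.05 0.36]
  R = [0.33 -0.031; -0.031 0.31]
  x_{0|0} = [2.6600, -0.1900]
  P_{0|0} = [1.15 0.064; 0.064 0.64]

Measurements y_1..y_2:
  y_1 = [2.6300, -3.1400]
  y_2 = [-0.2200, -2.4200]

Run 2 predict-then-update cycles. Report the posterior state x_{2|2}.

x_post = [0.4877, -2.0038]

step 1: x^-=[2.6771, 0.4199]  P^-=[1.5118 0.1243; 0.1243 0.9246]  S=[1.8270 -0.0731; -0.0731 1.2346]  K=[0.8212 0.1493; 0.0069 0.7493]  nu=[0.0285, -3.5599]  x^+=[2.1689, -2.2474]  P^+=[0.2701 0.0208; 0.0208 0.2321]
step 2: x^-=[2.6641, -1.4781]  P^-=[0.6475 -0.0207; -0.0207 0.5567]  S=[1.0030 -0.1519; -0.1519 0.8667]  K=[0.6633 0.0924; -0.0239 0.6381]  nu=[-3.1502, -0.9419]  x^+=[0.4877, -2.0038]  P^+=[0.2175 0.0081; 0.0081 0.1986]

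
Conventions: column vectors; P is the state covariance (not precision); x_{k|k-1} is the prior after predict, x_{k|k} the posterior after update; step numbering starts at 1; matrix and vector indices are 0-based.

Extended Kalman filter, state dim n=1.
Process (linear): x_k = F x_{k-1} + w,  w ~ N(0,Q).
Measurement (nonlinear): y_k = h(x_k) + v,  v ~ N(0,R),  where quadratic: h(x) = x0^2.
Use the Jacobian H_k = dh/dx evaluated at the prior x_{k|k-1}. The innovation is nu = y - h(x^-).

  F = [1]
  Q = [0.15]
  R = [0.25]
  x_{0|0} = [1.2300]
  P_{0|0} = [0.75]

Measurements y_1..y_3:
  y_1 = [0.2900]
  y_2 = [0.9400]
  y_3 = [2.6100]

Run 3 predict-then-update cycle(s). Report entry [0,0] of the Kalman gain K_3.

step 1: x^-=[1.2300]  P^-=[0.9000]  H_jac=[2.4600]  S=[5.6964]  K=[0.3887]  nu=[-1.2229]  x^+=[0.7547]  P^+=[0.0395]
step 2: x^-=[0.7547]  P^-=[0.1895]  H_jac=[1.5094]  S=[0.6817]  K=[0.4196]  nu=[0.3704]  x^+=[0.9101]  P^+=[0.0695]
step 3: x^-=[0.9101]  P^-=[0.2195]  H_jac=[1.8202]  S=[0.9772]  K=[0.4088]  nu=[1.7817]  x^+=[1.6385]  P^+=[0.0562]

K[0,0] = 0.4088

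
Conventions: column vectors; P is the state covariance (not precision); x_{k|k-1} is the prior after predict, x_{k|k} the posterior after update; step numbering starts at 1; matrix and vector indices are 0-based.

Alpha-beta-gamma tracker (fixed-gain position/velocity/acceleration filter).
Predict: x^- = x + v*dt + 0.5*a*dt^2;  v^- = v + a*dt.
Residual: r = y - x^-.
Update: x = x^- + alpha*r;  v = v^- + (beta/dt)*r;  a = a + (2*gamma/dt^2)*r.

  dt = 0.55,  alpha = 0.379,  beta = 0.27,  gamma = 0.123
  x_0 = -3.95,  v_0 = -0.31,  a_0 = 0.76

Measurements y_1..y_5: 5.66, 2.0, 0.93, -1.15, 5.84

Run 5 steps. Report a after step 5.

a_post = -9.8344

step 1: x_pred=-4.0055  r=9.6655  x^+=-0.3423  v^+=4.8529  a^+=8.6202
step 2: x_pred=3.6306  r=-1.6306  x^+=3.0126  v^+=8.7936  a^+=7.2942
step 3: x_pred=8.9523  r=-8.0223  x^+=5.9119  v^+=8.8671  a^+=0.7703
step 4: x_pred=10.9053  r=-12.0553  x^+=6.3363  v^+=3.3727  a^+=-9.0334
step 5: x_pred=6.8250  r=-0.9850  x^+=6.4517  v^+=-2.0792  a^+=-9.8344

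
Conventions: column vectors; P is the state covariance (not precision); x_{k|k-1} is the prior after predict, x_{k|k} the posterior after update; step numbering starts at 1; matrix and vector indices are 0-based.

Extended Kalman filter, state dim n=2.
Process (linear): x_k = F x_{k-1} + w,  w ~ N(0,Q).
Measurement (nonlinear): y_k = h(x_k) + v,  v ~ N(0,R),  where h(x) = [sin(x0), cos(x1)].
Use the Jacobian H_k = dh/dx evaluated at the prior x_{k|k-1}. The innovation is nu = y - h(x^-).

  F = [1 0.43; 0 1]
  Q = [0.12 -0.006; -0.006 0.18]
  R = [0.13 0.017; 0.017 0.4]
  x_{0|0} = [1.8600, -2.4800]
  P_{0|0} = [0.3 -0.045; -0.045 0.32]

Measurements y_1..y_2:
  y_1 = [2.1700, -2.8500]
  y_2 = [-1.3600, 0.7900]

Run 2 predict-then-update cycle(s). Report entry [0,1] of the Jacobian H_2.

H_jac[0,1] = 0.0000

step 1: x^-=[0.7936, -2.4800]  P^-=[0.4405 0.0866; 0.0866 0.5000]  H_jac=[0.7013 0.0000; 0.0000 0.6144]  S=[0.3466 0.0543; 0.0543 0.5887]  K=[0.8899 0.0083; 0.0948 0.5130]  nu=[1.4571, -2.0610]  x^+=[2.0732, -3.3992]  P^+=[0.1652 0.0300; 0.0300 0.3366]
step 2: x^-=[0.6115, -3.3992]  P^-=[0.3732 0.1688; 0.1688 0.5166]  H_jac=[0.8188 0.0000; 0.0000 -0.2548]  S=[0.3802 -0.0182; -0.0182 0.4335]  K=[0.8006 -0.0656; 0.3496 -0.2889]  nu=[-1.9341, 1.7570]  x^+=[-1.0521, -4.5830]  P^+=[0.1258 0.0495; 0.0495 0.4303]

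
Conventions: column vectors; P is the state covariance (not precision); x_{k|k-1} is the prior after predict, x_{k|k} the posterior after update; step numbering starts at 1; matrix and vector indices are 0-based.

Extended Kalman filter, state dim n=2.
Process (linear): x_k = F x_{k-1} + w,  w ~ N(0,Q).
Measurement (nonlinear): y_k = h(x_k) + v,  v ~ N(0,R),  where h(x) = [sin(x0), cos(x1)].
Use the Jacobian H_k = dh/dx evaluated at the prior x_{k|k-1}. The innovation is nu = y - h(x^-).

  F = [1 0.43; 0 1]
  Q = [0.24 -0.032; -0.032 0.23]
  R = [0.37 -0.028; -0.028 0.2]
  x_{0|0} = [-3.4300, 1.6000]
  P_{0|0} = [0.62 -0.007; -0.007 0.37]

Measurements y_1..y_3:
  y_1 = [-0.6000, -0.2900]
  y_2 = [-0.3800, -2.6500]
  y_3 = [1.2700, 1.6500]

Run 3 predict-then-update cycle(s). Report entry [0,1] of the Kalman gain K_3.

K[0,1] = 0.0998

step 1: x^-=[-2.7420, 1.6000]  P^-=[0.9224 0.1201; 0.1201 0.6000]  H_jac=[-0.9212 0.0000; 0.0000 -0.9996]  S=[1.1528 0.0826; 0.0826 0.7995]  K=[-0.7318 -0.0746; -0.0425 -0.7458]  nu=[-0.2110, -0.2608]  x^+=[-2.5682, 1.8035]  P^+=[0.2916 -0.0056; -0.0056 0.1480]
step 2: x^-=[-1.7927, 1.8035]  P^-=[0.5542 0.0261; 0.0261 0.3780]  H_jac=[-0.2201 0.0000; 0.0000 -0.9731]  S=[0.3968 -0.0224; -0.0224 0.5579]  K=[-0.3106 -0.0580; -0.0518 -0.6614]  nu=[0.5955, -2.4194]  x^+=[-1.8375, 3.3728]  P^+=[0.5149 0.0030; 0.0030 0.1344]
step 3: x^-=[-0.3872, 3.3728]  P^-=[0.7823 0.0288; 0.0288 0.3644]  H_jac=[0.9260 0.0000; 0.0000 0.2291]  S=[1.0408 -0.0219; -0.0219 0.2191]  K=[0.6981 0.0998; 0.0337 0.3844]  nu=[1.6476, 2.6234]  x^+=[1.0249, 4.4368]  P^+=[0.2759 0.0018; 0.0018 0.3314]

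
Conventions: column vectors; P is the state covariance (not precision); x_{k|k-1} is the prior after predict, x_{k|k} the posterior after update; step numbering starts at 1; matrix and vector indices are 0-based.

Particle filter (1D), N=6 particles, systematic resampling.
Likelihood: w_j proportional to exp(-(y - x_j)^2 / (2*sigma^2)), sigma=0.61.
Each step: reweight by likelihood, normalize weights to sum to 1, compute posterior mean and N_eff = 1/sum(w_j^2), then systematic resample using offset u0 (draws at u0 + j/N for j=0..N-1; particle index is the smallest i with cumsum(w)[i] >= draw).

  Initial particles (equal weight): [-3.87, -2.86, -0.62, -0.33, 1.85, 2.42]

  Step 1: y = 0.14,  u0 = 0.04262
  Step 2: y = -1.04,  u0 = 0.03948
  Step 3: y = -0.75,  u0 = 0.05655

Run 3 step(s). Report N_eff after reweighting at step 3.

step 1: w=[0.0000, 0.0000, 0.3760, 0.6072, 0.0161, 0.0008]  mean=-0.4020  Neff=1.9596  idx=[2, 2, 2, 3, 3, 3]
step 2: w=[0.2028, 0.2028, 0.2028, 0.1306, 0.1306, 0.1306]  mean=-0.5064  Neff=5.7309  idx=[0, 1, 1, 2, 3, 5]
step 3: w=[0.1781, 0.1781, 0.1781, 0.1781, 0.1438, 0.1438]  mean=-0.5366  Neff=5.9439  idx=[0, 1, 2, 3, 4, 5]

N_eff = 5.9439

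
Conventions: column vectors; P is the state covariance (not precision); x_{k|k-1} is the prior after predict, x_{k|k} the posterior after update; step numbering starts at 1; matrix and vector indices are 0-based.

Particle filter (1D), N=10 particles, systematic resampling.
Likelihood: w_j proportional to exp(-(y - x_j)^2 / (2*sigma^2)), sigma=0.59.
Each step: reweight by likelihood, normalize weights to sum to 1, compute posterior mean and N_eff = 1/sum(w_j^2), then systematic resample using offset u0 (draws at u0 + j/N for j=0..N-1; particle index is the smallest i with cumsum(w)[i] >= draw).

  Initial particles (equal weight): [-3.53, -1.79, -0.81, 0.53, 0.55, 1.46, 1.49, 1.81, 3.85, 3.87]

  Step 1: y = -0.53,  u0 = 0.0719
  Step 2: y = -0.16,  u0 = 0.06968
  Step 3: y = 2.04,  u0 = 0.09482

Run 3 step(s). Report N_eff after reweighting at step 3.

step 1: w=[0.0000, 0.0736, 0.6434, 0.1434, 0.1348, 0.0024, 0.0021, 0.0003, 0.0000, 0.0000]  mean=-0.4957  Neff=2.1828  idx=[1, 2, 2, 2, 2, 2, 2, 3, 4, 4]
step 2: w=[0.0046, 0.1144, 0.1144, 0.1144, 0.1144, 0.1144, 0.1144, 0.1059, 0.1017, 0.1017]  mean=-0.3960  Neff=9.0601  idx=[1, 2, 3, 4, 5, 5, 6, 7, 8, 9]
step 3: w=[0.0001, 0.0001, 0.0001, 0.0001, 0.0001, 0.0001, 0.0001, 0.3143, 0.3426, 0.3426]  mean=0.5430  Neff=2.9982  idx=[7, 7, 7, 8, 8, 8, 9, 9, 9, 9]

N_eff = 2.9982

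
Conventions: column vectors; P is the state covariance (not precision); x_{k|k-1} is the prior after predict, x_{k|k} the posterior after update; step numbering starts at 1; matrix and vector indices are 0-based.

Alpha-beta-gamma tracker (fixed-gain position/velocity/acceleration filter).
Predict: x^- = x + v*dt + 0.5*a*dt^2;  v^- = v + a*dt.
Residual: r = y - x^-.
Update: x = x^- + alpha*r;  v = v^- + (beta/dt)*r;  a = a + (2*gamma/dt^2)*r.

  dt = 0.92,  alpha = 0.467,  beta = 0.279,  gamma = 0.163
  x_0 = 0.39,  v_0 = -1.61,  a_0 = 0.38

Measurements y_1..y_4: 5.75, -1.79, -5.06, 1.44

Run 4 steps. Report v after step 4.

step 1: x_pred=-0.9304  r=6.6804  x^+=2.1894  v^+=0.7655  a^+=2.9530
step 2: x_pred=4.1433  r=-5.9333  x^+=1.3725  v^+=1.6829  a^+=0.6677
step 3: x_pred=3.2033  r=-8.2633  x^+=-0.6556  v^+=-0.2087  a^+=-2.5150
step 4: x_pred=-1.9120  r=3.3520  x^+=-0.3466  v^+=-1.5060  a^+=-1.2239

v_post = -1.5060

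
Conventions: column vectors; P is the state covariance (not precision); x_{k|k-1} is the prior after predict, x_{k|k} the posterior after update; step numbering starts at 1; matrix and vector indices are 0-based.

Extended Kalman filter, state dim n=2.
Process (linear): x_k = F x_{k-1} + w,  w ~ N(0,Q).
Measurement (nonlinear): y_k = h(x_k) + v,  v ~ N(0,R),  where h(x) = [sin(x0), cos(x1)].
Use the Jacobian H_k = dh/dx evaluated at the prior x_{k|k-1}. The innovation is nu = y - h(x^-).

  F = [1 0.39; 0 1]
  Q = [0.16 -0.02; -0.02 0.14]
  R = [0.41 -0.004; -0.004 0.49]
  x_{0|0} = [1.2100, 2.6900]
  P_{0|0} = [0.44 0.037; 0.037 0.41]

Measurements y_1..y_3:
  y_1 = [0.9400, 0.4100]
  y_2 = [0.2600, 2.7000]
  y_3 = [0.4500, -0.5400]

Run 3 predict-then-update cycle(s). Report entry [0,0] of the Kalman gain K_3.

K[0,0] = -0.5519

step 1: x^-=[2.2591, 2.6900]  P^-=[0.6912 0.1769; 0.1769 0.5500]  H_jac=[-0.6352 0.0000; 0.0000 -0.4364]  S=[0.6889 0.0450; 0.0450 0.5947]  K=[-0.6320 -0.0819; -0.1374 -0.3932]  nu=[0.1677, 1.3098]  x^+=[2.0458, 2.1520]  P^+=[0.4074 0.0862; 0.0862 0.4402]
step 2: x^-=[2.8851, 2.1520]  P^-=[0.7016 0.2379; 0.2379 0.5802]  H_jac=[-0.9673 0.0000; 0.0000 -0.8358]  S=[1.0664 0.1883; 0.1883 0.8953]  K=[-0.6202 -0.0916; -0.1248 -0.5154]  nu=[0.0063, 3.2490]  x^+=[2.5835, 0.4767]  P^+=[0.2625 0.0507; 0.0507 0.3016]
step 3: x^-=[2.7694, 0.4767]  P^-=[0.5079 0.1484; 0.1484 0.4416]  H_jac=[-0.9315 0.0000; 0.0000 -0.4589]  S=[0.8508 0.0594; 0.0594 0.5830]  K=[-0.5519 -0.0605; -0.1392 -0.3334]  nu=[0.0863, -1.4285]  x^+=[2.8082, 0.9409]  P^+=[0.2427 0.0598; 0.0598 0.3548]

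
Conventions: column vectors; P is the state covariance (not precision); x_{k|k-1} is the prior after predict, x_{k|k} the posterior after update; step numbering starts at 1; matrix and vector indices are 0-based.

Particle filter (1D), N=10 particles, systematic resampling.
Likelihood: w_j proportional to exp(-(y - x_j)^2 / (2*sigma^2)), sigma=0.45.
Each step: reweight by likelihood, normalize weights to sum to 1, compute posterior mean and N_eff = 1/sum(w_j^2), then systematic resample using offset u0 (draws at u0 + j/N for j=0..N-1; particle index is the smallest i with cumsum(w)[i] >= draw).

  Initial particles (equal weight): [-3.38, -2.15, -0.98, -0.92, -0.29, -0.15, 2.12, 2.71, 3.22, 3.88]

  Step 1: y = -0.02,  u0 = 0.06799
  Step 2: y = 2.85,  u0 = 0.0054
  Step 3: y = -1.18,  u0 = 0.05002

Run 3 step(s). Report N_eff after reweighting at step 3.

step 1: w=[0.0000, 0.0000, 0.0505, 0.0666, 0.4110, 0.4719, 0.0000, 0.0000, 0.0000, 0.0000]  mean=-0.3008  Neff=2.5090  idx=[3, 4, 4, 4, 4, 5, 5, 5, 5, 5]
step 2: w=[0.0000, 0.0219, 0.0219, 0.0219, 0.0219, 0.1825, 0.1825, 0.1825, 0.1825, 0.1825]  mean=-0.1622  Neff=5.9357  idx=[1, 5, 5, 6, 6, 7, 7, 8, 8, 9]
step 3: w=[0.1775, 0.0914, 0.0914, 0.0914, 0.0914, 0.0914, 0.0914, 0.0914, 0.0914, 0.0914]  mean=-0.1748  Neff=9.3747  idx=[0, 0, 1, 2, 3, 5, 6, 7, 8, 9]

N_eff = 9.3747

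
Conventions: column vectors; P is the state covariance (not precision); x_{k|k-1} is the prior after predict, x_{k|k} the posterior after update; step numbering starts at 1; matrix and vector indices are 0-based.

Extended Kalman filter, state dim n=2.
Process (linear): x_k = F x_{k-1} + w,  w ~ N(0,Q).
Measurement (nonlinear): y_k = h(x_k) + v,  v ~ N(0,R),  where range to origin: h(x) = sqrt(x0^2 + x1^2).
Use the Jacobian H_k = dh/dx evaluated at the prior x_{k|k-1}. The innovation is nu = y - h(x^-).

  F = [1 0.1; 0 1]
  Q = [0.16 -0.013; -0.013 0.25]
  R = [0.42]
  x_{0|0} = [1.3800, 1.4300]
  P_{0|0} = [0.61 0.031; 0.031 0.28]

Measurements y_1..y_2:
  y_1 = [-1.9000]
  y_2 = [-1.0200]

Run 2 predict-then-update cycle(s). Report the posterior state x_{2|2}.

step 1: x^-=[1.5230, 1.4300]  P^-=[0.7790 0.0460; 0.0460 0.5300]  H_jac=[0.7290 0.6845]  S=[1.1282]  K=[0.5313; 0.3513]  nu=[-3.9891]  x^+=[-0.5963, 0.0287]  P^+=[0.4606 -0.1645; -0.1645 0.3908]
step 2: x^-=[-0.5934, 0.0287]  P^-=[0.5916 -0.1385; -0.1385 0.6408]  H_jac=[-0.9988 0.0484]  S=[1.0251]  K=[-0.5830; 0.1652]  nu=[-1.6141]  x^+=[0.3476, -0.2379]  P^+=[0.2432 -0.0398; -0.0398 0.6128]

x_post = [0.3476, -0.2379]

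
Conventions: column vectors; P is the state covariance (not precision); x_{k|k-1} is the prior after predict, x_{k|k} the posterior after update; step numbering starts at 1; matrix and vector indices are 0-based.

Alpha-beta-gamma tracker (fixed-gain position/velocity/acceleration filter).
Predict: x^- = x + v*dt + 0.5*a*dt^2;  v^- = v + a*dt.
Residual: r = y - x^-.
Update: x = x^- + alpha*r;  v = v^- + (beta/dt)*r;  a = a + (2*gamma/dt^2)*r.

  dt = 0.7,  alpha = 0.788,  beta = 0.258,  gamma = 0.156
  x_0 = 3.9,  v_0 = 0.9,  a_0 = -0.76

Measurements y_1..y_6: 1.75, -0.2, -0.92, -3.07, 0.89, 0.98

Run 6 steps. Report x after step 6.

step 1: x_pred=4.3438  r=-2.5938  x^+=2.2999  v^+=-0.5880  a^+=-2.4116
step 2: x_pred=1.2975  r=-1.4975  x^+=0.1175  v^+=-2.8280  a^+=-3.3650
step 3: x_pred=-2.6866  r=1.7666  x^+=-1.2945  v^+=-4.5324  a^+=-2.2402
step 4: x_pred=-5.0161  r=1.9461  x^+=-3.4826  v^+=-5.3833  a^+=-1.0011
step 5: x_pred=-7.4961  r=8.3861  x^+=-0.8879  v^+=-2.9932  a^+=4.3387
step 6: x_pred=-1.9201  r=2.9001  x^+=0.3652  v^+=1.1128  a^+=6.1853

x_post = 0.3652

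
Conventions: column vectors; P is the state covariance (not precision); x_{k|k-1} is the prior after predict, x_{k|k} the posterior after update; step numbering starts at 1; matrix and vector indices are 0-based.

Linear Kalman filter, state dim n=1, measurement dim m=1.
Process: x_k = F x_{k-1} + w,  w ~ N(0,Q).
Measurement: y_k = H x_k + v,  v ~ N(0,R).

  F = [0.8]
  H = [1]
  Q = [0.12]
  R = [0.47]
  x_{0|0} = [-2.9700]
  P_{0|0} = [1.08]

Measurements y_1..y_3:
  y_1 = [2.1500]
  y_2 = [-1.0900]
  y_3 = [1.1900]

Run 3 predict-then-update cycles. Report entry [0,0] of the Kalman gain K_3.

K[0,0] = 0.3377

step 1: x^-=[-2.3760]  P^-=[0.8112]  S=[1.2812]  K=[0.6332]  nu=[4.5260]  x^+=[0.4897]  P^+=[0.2976]
step 2: x^-=[0.3917]  P^-=[0.3105]  S=[0.7805]  K=[0.3978]  nu=[-1.4817]  x^+=[-0.1977]  P^+=[0.1870]
step 3: x^-=[-0.1581]  P^-=[0.2397]  S=[0.7097]  K=[0.3377]  nu=[1.3481]  x^+=[0.2971]  P^+=[0.1587]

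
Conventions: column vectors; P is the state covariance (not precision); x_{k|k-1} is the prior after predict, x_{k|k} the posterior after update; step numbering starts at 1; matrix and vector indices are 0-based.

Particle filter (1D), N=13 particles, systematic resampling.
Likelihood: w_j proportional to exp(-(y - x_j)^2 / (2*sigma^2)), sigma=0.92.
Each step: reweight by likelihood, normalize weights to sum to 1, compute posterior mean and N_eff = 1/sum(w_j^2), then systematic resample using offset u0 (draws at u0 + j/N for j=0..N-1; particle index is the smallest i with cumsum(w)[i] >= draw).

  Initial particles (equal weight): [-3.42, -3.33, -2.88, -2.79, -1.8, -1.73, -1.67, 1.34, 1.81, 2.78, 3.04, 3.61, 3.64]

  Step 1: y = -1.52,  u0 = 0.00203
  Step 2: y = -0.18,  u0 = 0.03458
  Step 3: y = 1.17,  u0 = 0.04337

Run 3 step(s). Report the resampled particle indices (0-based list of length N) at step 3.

step 1: w=[0.0303, 0.0369, 0.0858, 0.0987, 0.2442, 0.2492, 0.2524, 0.0020, 0.0004, 0.0000, 0.0000, 0.0000, 0.0000]  mean=-2.0379  Neff=4.8812  idx=[0, 2, 3, 3, 4, 4, 4, 5, 5, 5, 6, 6, 6]
step 2: w=[0.0009, 0.0061, 0.0080, 0.0080, 0.0955, 0.0955, 0.0955, 0.1089, 0.1089, 0.1089, 0.1213, 0.1213, 0.1213]  mean=-1.7538  Neff=9.3278  idx=[4, 4, 5, 6, 7, 8, 8, 9, 10, 10, 11, 12, 12]
step 3: w=[0.0591, 0.0591, 0.0591, 0.0591, 0.0754, 0.0754, 0.0754, 0.0754, 0.0924, 0.0924, 0.0924, 0.0924, 0.0924]  mean=-1.7188  Neff=12.5954  idx=[0, 2, 3, 4, 5, 6, 7, 8, 9, 10, 10, 11, 12]

resampled_idx = [0, 2, 3, 4, 5, 6, 7, 8, 9, 10, 10, 11, 12]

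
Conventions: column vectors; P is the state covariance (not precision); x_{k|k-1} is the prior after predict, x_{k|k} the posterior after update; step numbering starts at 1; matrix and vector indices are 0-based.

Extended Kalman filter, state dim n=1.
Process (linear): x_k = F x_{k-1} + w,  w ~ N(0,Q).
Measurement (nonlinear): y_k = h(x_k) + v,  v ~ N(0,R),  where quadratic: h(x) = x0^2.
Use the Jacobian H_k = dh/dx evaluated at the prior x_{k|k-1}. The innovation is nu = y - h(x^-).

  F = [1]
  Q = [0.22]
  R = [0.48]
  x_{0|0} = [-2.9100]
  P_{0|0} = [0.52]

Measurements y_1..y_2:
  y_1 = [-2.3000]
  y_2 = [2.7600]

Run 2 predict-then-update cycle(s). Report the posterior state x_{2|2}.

step 1: x^-=[-2.9100]  P^-=[0.7400]  H_jac=[-5.8200]  S=[25.5456]  K=[-0.1686]  nu=[-10.7681]  x^+=[-1.0946]  P^+=[0.0139]
step 2: x^-=[-1.0946]  P^-=[0.2339]  H_jac=[-2.1892]  S=[1.6010]  K=[-0.3198]  nu=[1.5619]  x^+=[-1.5941]  P^+=[0.0701]

x_post = [-1.5941]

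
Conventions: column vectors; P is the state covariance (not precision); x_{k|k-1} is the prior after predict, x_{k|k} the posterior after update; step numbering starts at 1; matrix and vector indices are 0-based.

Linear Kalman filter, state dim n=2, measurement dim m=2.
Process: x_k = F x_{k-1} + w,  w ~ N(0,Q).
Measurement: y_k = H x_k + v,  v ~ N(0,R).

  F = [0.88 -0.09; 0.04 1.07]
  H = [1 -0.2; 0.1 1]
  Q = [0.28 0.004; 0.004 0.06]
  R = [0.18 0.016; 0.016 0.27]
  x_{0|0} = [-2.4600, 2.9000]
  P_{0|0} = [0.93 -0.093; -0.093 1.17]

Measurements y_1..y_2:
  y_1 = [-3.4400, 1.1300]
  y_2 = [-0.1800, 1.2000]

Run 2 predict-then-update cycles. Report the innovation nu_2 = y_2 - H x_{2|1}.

step 1: x^-=[-2.4258, 3.0046]  P^-=[1.0244 -0.1632; -0.1632 1.3931]  S=[1.3254 -0.3201; -0.3201 1.6407]  K=[0.8276 0.1244; -0.1371 0.8124]  nu=[-0.4133, -1.6320]  x^+=[-2.9709, 1.7355]  P^+=[0.1572 0.0311; 0.0311 0.2140]
step 2: x^-=[-2.7706, 1.7381]  P^-=[0.3985 0.0181; 0.0181 0.3080]  S=[0.5836 0.0120; 0.0120 0.5856]  K=[0.6749 0.0851; -0.0854 0.5308]  nu=[2.9382, -0.2610]  x^+=[-0.8098, 1.3485]  P^+=[0.1271 0.0211; 0.0211 0.1398]

innov = [2.9382, -0.2610]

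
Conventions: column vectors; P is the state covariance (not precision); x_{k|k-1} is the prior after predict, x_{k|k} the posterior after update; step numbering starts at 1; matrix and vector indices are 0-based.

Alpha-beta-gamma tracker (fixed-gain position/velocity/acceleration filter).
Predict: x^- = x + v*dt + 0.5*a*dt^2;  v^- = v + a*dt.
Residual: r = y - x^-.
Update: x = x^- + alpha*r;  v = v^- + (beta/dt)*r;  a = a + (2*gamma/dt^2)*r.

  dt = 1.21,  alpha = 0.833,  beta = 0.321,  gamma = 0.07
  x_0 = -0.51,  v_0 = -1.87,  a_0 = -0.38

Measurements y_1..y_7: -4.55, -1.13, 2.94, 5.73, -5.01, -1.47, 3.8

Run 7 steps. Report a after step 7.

a_post = 0.4520

step 1: x_pred=-3.0509  r=-1.4991  x^+=-4.2996  v^+=-2.7275  a^+=-0.5233
step 2: x_pred=-7.9830  r=6.8530  x^+=-2.2745  v^+=-1.5427  a^+=0.1320
step 3: x_pred=-4.0445  r=6.9845  x^+=1.7736  v^+=0.4699  a^+=0.7998
step 4: x_pred=2.9276  r=2.8024  x^+=5.2620  v^+=2.1811  a^+=1.0678
step 5: x_pred=8.6828  r=-13.6928  x^+=-2.7233  v^+=-0.1594  a^+=-0.2415
step 6: x_pred=-3.0930  r=1.6230  x^+=-1.7410  v^+=-0.0211  a^+=-0.0863
step 7: x_pred=-1.8298  r=5.6298  x^+=2.8598  v^+=1.3679  a^+=0.4520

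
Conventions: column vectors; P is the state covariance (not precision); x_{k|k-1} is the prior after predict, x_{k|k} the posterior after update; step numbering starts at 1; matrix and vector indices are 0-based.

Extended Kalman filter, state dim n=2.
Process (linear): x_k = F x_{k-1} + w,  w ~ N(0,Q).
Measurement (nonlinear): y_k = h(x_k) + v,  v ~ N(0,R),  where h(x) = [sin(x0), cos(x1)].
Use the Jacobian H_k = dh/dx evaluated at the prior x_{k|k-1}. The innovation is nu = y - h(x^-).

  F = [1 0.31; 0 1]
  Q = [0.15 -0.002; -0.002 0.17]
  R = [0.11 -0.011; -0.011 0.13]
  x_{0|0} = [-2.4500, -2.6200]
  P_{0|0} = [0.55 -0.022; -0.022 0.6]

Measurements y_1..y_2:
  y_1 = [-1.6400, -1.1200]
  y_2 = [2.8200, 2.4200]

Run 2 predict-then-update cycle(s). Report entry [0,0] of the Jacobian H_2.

step 1: x^-=[-3.2622, -2.6200]  P^-=[0.7440 0.1620; 0.1620 0.7700]  H_jac=[-0.9927 0.0000; 0.0000 0.4983]  S=[0.8432 -0.0911; -0.0911 0.3212]  K=[-0.8756 0.0029; -0.0636 1.1766]  nu=[-1.7603, -0.2530]  x^+=[-1.7216, -2.8057]  P^+=[0.0971 0.0201; 0.0201 0.3084]
step 2: x^-=[-2.5914, -2.8057]  P^-=[0.2891 0.1137; 0.1137 0.4784]  H_jac=[-0.8524 0.0000; 0.0000 0.3296]  S=[0.3201 -0.0429; -0.0429 0.1820]  K=[-0.7666 0.0250; -0.1926 0.8210]  nu=[3.3429, 3.3641]  x^+=[-5.0700, -0.6876]  P^+=[0.0993 0.0354; 0.0354 0.3303]

H_jac[0,0] = -0.8524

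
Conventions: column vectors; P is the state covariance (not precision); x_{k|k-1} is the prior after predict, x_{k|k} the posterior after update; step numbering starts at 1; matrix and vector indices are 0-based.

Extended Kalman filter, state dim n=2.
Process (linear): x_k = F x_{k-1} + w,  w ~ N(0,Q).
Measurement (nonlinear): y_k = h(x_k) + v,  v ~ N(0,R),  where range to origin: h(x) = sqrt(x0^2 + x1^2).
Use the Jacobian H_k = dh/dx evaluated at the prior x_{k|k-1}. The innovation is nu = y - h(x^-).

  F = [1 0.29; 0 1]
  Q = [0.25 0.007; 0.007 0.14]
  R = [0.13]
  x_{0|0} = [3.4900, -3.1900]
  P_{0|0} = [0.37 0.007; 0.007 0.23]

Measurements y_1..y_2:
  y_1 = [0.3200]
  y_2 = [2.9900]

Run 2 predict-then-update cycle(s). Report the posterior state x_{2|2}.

x_post = [-1.3334, -2.4931]

step 1: x^-=[2.5649, -3.1900]  P^-=[0.6434 0.0807; 0.0807 0.3700]  H_jac=[0.6266 -0.7793]  S=[0.5285]  K=[0.6438; -0.4499]  nu=[-3.7733]  x^+=[0.1356, -1.4924]  P^+=[0.4243 0.2338; 0.2338 0.2630]
step 2: x^-=[-0.2972, -1.4924]  P^-=[0.8320 0.3171; 0.3171 0.4030]  H_jac=[-0.1953 -0.9807]  S=[0.6708]  K=[-0.7058; -0.6815]  nu=[1.4683]  x^+=[-1.3334, -2.4931]  P^+=[0.4979 -0.0056; -0.0056 0.0914]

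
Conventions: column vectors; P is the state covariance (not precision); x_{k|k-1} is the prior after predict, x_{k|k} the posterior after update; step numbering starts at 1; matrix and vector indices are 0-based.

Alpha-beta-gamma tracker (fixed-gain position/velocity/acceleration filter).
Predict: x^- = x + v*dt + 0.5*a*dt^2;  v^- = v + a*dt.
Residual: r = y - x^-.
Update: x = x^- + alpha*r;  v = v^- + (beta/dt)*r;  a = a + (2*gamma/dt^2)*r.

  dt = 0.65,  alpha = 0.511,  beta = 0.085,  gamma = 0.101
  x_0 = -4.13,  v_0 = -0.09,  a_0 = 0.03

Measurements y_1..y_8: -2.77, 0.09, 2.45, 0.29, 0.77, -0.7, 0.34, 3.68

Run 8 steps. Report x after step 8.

x_post = 2.9679

step 1: x_pred=-4.1822  r=1.4122  x^+=-3.4605  v^+=0.1142  a^+=0.7052
step 2: x_pred=-3.2374  r=3.3274  x^+=-1.5371  v^+=1.0076  a^+=2.2960
step 3: x_pred=-0.3971  r=2.8471  x^+=1.0578  v^+=2.8724  a^+=3.6572
step 4: x_pred=3.6974  r=-3.4074  x^+=1.9562  v^+=4.8040  a^+=2.0281
step 5: x_pred=5.5072  r=-4.7372  x^+=3.0865  v^+=5.5028  a^+=-0.2368
step 6: x_pred=6.6133  r=-7.3133  x^+=2.8762  v^+=4.3925  a^+=-3.7333
step 7: x_pred=4.9427  r=-4.6027  x^+=2.5907  v^+=1.3640  a^+=-5.9339
step 8: x_pred=2.2237  r=1.4563  x^+=2.9679  v^+=-2.3026  a^+=-5.2376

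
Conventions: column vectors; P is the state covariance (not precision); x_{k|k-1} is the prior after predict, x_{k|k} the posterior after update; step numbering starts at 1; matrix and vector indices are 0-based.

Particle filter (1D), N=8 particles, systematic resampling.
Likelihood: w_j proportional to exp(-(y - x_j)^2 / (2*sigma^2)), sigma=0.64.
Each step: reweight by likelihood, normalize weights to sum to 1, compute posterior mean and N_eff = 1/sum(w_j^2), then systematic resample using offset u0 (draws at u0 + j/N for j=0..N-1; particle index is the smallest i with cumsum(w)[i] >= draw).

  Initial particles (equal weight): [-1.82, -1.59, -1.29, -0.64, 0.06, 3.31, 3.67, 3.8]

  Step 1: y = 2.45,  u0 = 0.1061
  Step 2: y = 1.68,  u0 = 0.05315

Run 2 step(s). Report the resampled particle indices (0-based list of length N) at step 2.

step 1: w=[0.0000, 0.0000, 0.0000, 0.0000, 0.0014, 0.5989, 0.2401, 0.1597]  mean=3.4701  Neff=2.2637  idx=[5, 5, 5, 5, 6, 6, 7, 7]
step 2: w=[0.2165, 0.2165, 0.2165, 0.2165, 0.0441, 0.0441, 0.0230, 0.0230]  mean=3.3643  Neff=5.1984  idx=[0, 0, 1, 1, 2, 3, 3, 5]

resampled_idx = [0, 0, 1, 1, 2, 3, 3, 5]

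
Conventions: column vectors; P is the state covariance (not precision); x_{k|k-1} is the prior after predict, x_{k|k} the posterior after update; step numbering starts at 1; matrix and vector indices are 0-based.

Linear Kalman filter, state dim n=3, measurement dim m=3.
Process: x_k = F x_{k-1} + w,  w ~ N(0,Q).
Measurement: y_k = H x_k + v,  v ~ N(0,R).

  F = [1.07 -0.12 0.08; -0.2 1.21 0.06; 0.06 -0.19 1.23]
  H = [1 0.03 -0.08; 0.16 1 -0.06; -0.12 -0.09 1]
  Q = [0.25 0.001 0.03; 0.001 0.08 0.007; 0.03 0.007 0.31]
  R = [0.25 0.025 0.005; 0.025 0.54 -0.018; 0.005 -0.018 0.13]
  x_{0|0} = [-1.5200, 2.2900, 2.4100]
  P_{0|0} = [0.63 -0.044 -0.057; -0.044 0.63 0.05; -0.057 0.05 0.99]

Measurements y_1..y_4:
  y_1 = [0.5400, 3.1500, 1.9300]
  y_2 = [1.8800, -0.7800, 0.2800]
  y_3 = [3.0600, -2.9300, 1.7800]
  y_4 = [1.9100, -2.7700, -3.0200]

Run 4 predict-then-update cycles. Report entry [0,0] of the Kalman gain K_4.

step 1: x^-=[-1.7084, 3.2195, 2.4380]  P^-=[0.9873 -0.2768 0.1081; -0.2768 1.0611 0.0105; 0.1081 0.0105 1.8020]  S=[1.2158 -0.0634 -0.1251; -0.0634 1.5409 -0.1748; -0.1251 -0.1748 1.9210]  K=[0.8017 -0.0420 0.0559; -0.1658 0.6551 0.0218; 0.0703 0.0574 0.9406]  nu=[2.3469, 0.3501, -0.4233]  x^+=[0.1346, 3.0506, 2.2251]  P^+=[0.2033 -0.0342 0.0334; -0.0342 0.3558 0.0181; 0.0334 0.0181 0.1272]
step 2: x^-=[-0.0441, 3.7978, 2.1653]  P^-=[0.5029 -0.1354 0.1120; -0.1354 0.6279 -0.0529; 0.1120 -0.0529 0.5133]  S=[0.7309 -0.0131 0.0257; -0.0131 1.1434 -0.1312; 0.0257 -0.1312 0.6353]  K=[0.6672 -0.0388 0.0655; -0.1431 0.5276 -0.0319; 0.0674 0.0349 0.7987]  nu=[1.9834, -4.4408, -1.5488]  x^+=[1.3498, 1.2203, 0.9070]  P^+=[0.1695 -0.0307 0.0301; -0.0307 0.2873 0.0078; 0.0301 0.0078 0.1079]
step 3: x^-=[1.3704, 1.2611, 0.9647]  P^-=[0.4618 -0.1148 0.1030; -0.1148 0.5231 -0.0523; 0.1030 -0.0523 0.4857]  S=[0.6922 -0.0017 0.0221; -0.0017 1.0442 -0.1230; 0.0221 -0.1230 0.6088]  K=[0.6481 -0.0365 0.0642; -0.1348 0.4816 -0.0384; 0.0653 0.0309 0.7891]  nu=[1.7289, -4.3524, 1.0932]  x^+=[2.7200, -1.1101, 1.8059]  P^+=[0.1646 -0.0293 0.0294; -0.0293 0.2624 0.0058; 0.0294 0.0058 0.1064]
step 4: x^-=[3.1881, -1.7789, 2.5954]  P^-=[0.4554 -0.1085 0.1010; -0.1085 0.4855 -0.0493; 0.1010 -0.0493 0.4833]  S=[0.6865 0.0024 0.0207; 0.0024 1.0081 -0.1175; 0.0207 -0.1175 0.6061]  K=[0.6451 -0.0355 0.0637; -0.1316 0.4632 -0.0376; 0.0648 0.0301 0.7884]  nu=[-1.0171, -1.3455, -5.3929]  x^+=[2.2360, -2.0654, -1.7628]  P^+=[0.1639 -0.0286 0.0292; -0.0286 0.2524 0.0054; 0.0292 0.0054 0.1063]

K[0,0] = 0.6451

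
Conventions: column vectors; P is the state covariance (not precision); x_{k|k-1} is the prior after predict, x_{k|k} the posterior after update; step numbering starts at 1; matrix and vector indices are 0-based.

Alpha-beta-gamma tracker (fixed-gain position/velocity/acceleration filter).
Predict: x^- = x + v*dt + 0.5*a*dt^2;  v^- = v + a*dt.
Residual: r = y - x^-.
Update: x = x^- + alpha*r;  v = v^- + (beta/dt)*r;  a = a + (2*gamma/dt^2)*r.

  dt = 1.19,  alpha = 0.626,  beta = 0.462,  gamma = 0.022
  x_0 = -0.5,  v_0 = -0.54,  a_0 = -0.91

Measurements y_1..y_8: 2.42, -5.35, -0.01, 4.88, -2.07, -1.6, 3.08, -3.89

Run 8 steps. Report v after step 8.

v_post = -1.7800

step 1: x_pred=-1.7869  r=4.2069  x^+=0.8466  v^+=0.0104  a^+=-0.7793
step 2: x_pred=0.3072  r=-5.6572  x^+=-3.2342  v^+=-3.1133  a^+=-0.9551
step 3: x_pred=-7.6153  r=7.6053  x^+=-2.8544  v^+=-1.2972  a^+=-0.7188
step 4: x_pred=-4.9069  r=9.7869  x^+=1.2197  v^+=1.6471  a^+=-0.4147
step 5: x_pred=2.8862  r=-4.9562  x^+=-0.2164  v^+=-0.7705  a^+=-0.5687
step 6: x_pred=-1.5359  r=-0.0641  x^+=-1.5760  v^+=-1.4721  a^+=-0.5707
step 7: x_pred=-3.7318  r=6.8118  x^+=0.5324  v^+=0.4935  a^+=-0.3590
step 8: x_pred=0.8654  r=-4.7554  x^+=-2.1115  v^+=-1.7800  a^+=-0.5068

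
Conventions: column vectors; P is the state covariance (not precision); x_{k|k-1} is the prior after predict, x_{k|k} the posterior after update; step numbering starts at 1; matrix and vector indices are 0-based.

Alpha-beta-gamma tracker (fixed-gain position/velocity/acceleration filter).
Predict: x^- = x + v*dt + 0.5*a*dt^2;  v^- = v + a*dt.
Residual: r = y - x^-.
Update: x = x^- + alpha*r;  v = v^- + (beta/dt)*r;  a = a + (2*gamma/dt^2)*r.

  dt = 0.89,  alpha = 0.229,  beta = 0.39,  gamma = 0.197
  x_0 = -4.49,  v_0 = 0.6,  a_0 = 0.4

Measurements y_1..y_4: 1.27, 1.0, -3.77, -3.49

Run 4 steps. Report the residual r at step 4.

resid = -10.0388

step 1: x_pred=-3.7976  r=5.0676  x^+=-2.6371  v^+=3.1766  a^+=2.9207
step 2: x_pred=1.3468  r=-0.3468  x^+=1.2674  v^+=5.6240  a^+=2.7482
step 3: x_pred=7.3612  r=-11.1312  x^+=4.8122  v^+=3.1922  a^+=-2.7886
step 4: x_pred=6.5488  r=-10.0388  x^+=4.2499  v^+=-3.6887  a^+=-7.7820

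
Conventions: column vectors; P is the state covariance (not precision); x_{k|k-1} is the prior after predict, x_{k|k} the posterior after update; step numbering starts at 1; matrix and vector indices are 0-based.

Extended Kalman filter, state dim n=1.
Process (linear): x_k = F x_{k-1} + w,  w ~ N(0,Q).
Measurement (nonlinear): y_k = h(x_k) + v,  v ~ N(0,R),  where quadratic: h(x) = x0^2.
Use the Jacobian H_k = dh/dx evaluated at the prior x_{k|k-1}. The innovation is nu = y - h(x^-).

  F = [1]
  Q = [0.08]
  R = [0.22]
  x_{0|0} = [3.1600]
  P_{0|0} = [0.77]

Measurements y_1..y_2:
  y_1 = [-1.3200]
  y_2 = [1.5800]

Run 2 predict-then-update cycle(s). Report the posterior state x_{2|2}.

x_post = [1.2929]

step 1: x^-=[3.1600]  P^-=[0.8500]  H_jac=[6.3200]  S=[34.1710]  K=[0.1572]  nu=[-11.3056]  x^+=[1.3827]  P^+=[0.0055]
step 2: x^-=[1.3827]  P^-=[0.0855]  H_jac=[2.7653]  S=[0.8736]  K=[0.2706]  nu=[-0.3317]  x^+=[1.2929]  P^+=[0.0215]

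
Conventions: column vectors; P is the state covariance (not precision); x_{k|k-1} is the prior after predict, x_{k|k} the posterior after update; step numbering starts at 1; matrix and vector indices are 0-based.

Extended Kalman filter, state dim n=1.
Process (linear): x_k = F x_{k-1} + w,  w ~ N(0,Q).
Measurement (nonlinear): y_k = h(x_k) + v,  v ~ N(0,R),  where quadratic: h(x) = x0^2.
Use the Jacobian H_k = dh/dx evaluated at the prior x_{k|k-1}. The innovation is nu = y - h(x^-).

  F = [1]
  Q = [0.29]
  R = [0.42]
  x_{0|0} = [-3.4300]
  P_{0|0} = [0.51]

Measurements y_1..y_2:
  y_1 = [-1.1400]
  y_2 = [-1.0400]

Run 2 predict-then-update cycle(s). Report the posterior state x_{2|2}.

step 1: x^-=[-3.4300]  P^-=[0.8000]  H_jac=[-6.8600]  S=[38.0677]  K=[-0.1442]  nu=[-12.9049]  x^+=[-1.5696]  P^+=[0.0088]
step 2: x^-=[-1.5696]  P^-=[0.2988]  H_jac=[-3.1391]  S=[3.3647]  K=[-0.2788]  nu=[-3.5036]  x^+=[-0.5928]  P^+=[0.0373]

x_post = [-0.5928]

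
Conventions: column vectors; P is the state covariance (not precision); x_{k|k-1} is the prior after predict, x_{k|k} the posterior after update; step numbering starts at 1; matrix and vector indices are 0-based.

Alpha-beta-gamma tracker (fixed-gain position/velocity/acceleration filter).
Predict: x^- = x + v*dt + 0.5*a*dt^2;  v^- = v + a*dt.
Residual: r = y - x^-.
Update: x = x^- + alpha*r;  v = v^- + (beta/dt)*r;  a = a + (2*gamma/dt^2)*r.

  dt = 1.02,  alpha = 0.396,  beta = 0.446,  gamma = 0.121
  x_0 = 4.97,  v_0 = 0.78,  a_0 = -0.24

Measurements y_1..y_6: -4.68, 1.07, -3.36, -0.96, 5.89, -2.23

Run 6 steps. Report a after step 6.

step 1: x_pred=5.6408  r=-10.3208  x^+=1.5537  v^+=-3.9776  a^+=-2.6406
step 2: x_pred=-3.8771  r=4.9471  x^+=-1.9180  v^+=-4.5079  a^+=-1.4899
step 3: x_pred=-7.2912  r=3.9312  x^+=-5.7344  v^+=-4.3087  a^+=-0.5755
step 4: x_pred=-10.4287  r=9.4687  x^+=-6.6791  v^+=-0.7555  a^+=1.6269
step 5: x_pred=-6.6034  r=12.4934  x^+=-1.6560  v^+=6.3667  a^+=4.5329
step 6: x_pred=7.1961  r=-9.4261  x^+=3.4634  v^+=6.8687  a^+=2.3404

a_post = 2.3404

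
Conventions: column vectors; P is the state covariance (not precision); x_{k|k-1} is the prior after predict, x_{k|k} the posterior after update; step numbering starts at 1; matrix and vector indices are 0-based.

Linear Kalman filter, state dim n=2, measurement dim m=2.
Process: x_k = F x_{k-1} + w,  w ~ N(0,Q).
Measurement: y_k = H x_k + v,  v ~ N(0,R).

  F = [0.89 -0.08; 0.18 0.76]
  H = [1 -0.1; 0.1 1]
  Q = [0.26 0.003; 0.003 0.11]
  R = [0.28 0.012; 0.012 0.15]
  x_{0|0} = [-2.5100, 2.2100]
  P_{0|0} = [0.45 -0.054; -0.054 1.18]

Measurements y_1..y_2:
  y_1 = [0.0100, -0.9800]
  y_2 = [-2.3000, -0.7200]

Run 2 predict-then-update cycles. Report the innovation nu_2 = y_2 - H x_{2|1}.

innov = [-1.7216, -0.0325]

step 1: x^-=[-2.4107, 1.2278]  P^-=[0.6317 -0.0324; -0.0324 0.7914]  S=[0.9261 -0.0360; -0.0360 0.9412]  K=[0.6879 0.0590; -0.0880 0.8340]  nu=[2.5435, -1.9667]  x^+=[-0.7771, -0.6362]  P^+=[0.1931 -0.0022; -0.0022 0.1243]
step 2: x^-=[-0.6408, -0.6234]  P^-=[0.4141 0.0249; 0.0249 0.1874]  S=[0.6910 0.0593; 0.0593 0.3466]  K=[0.5879 0.0907; -0.0387 0.5547]  nu=[-1.7216, -0.0325]  x^+=[-1.6558, -0.5748]  P^+=[0.1661 0.0041; 0.0041 0.0823]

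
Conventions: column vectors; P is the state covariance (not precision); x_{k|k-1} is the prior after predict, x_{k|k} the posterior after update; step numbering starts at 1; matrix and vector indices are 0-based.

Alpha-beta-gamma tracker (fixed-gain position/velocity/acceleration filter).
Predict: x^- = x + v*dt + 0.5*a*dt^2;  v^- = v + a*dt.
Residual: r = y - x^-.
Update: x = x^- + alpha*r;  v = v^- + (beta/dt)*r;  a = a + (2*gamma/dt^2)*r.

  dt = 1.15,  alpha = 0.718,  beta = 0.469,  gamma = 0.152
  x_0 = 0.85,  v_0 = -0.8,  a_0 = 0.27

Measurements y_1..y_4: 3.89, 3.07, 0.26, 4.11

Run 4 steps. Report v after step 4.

v_post = 0.5203

step 1: x_pred=0.1085  r=3.7815  x^+=2.8236  v^+=1.0527  a^+=1.1392
step 2: x_pred=4.7875  r=-1.7175  x^+=3.5543  v^+=1.6623  a^+=0.7444
step 3: x_pred=5.9583  r=-5.6983  x^+=1.8669  v^+=0.1945  a^+=-0.5654
step 4: x_pred=1.7167  r=2.3933  x^+=3.4351  v^+=0.5203  a^+=-0.0153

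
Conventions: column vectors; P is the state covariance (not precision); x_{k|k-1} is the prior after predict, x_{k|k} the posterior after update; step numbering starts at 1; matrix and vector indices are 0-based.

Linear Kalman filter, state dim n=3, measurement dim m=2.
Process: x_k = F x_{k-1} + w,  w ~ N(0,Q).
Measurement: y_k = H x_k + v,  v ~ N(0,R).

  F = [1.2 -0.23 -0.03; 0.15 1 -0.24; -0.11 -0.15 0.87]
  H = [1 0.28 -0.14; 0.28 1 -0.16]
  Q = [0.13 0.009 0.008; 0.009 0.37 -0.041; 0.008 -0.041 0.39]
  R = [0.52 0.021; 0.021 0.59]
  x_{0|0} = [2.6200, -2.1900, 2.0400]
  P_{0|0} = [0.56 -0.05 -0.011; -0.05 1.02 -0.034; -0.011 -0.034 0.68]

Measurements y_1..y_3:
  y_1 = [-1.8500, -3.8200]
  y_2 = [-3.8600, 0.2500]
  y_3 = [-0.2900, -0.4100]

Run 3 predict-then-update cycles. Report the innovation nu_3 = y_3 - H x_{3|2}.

step 1: x^-=[3.5865, -2.2866, 1.8151]  P^-=[1.0189 -0.1758 -0.0456; -0.1758 1.4439 -0.3711; -0.0456 -0.3711 0.9437]  S=[1.6140 0.6198; 0.6198 2.1623]  K=[0.6562 -0.1341; -0.0949 0.6997; -0.0893 -0.2218]  nu=[-4.5421, -2.2472]  x^+=[0.9071, -3.4277, 2.7193]  P^+=[0.3940 -0.1649 0.0675; -0.1649 0.4532 -0.0236; 0.0675 -0.0236 0.8000]
step 2: x^-=[1.7954, -3.9443, 2.7801]  P^-=[0.8079 -0.2310 0.0516; -0.2310 0.8351 -0.2715; 0.0516 -0.2715 0.9983]  S=[1.2904 0.2942; 0.2942 1.4669]  K=[0.5998 -0.1292; -0.0994 0.5748; -0.0655 -0.2710]  nu=[-4.1617, 4.1364]  x^+=[-1.2353, -1.1531, 1.9318]  P^+=[0.3648 -0.1504 0.0962; -0.1504 0.3714 -0.0483; 0.0962 -0.0483 0.8746]
step 3: x^-=[-1.2751, -1.8021, 1.9895]  P^-=[0.7511 -0.2091 0.0833; -0.2091 0.7711 -0.2940; 0.0833 -0.2940 1.0540]  S=[1.2349 0.2831; 0.2831 1.4165]  K=[0.5799 -0.1244; -0.0881 0.5539; -0.0499 -0.3002]  nu=[1.7682, 2.0674]  x^+=[-0.5069, -0.8128, 1.2807]  P^+=[0.3547 -0.1424 0.1136; -0.1424 0.3546 -0.0636; 0.1136 -0.0636 0.9148]

innov = [1.7682, 2.0674]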